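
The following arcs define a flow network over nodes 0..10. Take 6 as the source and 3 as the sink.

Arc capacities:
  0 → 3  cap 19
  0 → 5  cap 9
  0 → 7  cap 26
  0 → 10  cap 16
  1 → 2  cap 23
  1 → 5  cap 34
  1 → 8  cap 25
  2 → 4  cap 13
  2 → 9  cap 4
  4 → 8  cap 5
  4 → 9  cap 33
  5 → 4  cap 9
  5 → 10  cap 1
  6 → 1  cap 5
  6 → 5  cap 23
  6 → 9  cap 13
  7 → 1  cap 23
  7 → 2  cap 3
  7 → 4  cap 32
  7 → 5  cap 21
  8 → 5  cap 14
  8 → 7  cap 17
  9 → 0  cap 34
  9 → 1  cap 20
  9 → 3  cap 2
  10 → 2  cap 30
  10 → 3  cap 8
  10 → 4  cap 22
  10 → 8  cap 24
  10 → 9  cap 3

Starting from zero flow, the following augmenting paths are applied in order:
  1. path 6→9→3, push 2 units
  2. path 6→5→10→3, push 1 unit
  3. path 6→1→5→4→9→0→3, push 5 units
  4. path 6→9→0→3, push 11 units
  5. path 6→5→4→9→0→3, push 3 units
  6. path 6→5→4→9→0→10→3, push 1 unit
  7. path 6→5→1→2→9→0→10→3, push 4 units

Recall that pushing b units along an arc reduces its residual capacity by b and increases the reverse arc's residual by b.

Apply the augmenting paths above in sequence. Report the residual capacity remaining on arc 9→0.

after path 1 (6→9→3, push 2): res(9,0)=34
after path 2 (6→5→10→3, push 1): res(9,0)=34
after path 3 (6→1→5→4→9→0→3, push 5): res(9,0)=29
after path 4 (6→9→0→3, push 11): res(9,0)=18
after path 5 (6→5→4→9→0→3, push 3): res(9,0)=15
after path 6 (6→5→4→9→0→10→3, push 1): res(9,0)=14
after path 7 (6→5→1→2→9→0→10→3, push 4): res(9,0)=10

Residual capacity of (9,0): 10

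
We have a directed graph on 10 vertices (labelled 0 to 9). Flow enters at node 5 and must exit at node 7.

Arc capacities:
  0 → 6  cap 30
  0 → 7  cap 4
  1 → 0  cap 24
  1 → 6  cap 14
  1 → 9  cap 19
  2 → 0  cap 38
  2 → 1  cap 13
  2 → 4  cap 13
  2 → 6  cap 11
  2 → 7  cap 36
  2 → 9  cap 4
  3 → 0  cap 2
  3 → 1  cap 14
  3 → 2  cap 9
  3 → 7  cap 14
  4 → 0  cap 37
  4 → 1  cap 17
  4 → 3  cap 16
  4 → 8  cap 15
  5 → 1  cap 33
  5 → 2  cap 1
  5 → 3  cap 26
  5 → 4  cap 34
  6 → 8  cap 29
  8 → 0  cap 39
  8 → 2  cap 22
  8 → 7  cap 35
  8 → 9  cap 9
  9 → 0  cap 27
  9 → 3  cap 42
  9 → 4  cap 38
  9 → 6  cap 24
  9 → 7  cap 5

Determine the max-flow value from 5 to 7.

Maximum flow value: 77

augment #1: 5→2→7 bottleneck 1, total now 1
augment #2: 5→3→7 bottleneck 14, total now 15
augment #3: 5→1→0→7 bottleneck 4, total now 19
augment #4: 5→1→9→7 bottleneck 5, total now 24
augment #5: 5→3→2→7 bottleneck 9, total now 33
augment #6: 5→4→8→7 bottleneck 15, total now 48
augment #7: 5→1→6→8→7 bottleneck 14, total now 62
augment #8: 5→1→0→6→8→7 bottleneck 6, total now 68
augment #9: 5→1→0→6→8→2→7 bottleneck 4, total now 72
augment #10: 5→3→0→6→8→2→7 bottleneck 2, total now 74
augment #11: 5→4→0→6→8→2→7 bottleneck 3, total now 77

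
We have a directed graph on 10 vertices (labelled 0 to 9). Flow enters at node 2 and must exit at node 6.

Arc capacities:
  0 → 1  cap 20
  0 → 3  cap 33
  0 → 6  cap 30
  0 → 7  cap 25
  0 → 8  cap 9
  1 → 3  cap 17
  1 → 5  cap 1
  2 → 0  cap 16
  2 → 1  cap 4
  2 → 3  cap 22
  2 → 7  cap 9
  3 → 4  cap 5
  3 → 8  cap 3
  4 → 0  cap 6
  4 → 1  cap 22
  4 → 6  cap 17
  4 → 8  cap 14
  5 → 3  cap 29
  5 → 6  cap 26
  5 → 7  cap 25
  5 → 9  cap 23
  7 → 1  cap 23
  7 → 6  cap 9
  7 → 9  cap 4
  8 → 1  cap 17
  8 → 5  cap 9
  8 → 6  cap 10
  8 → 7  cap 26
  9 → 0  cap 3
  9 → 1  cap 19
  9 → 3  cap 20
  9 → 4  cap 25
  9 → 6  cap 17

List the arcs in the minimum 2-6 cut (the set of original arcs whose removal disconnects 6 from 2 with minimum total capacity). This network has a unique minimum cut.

Min-cut arcs: {(1,5), (2,0), (2,7), (3,4), (3,8)} (total capacity 34)

augment #1: 2→0→6 push 16
augment #2: 2→7→6 push 9
augment #3: 2→1→5→6 push 1
augment #4: 2→3→4→6 push 5
augment #5: 2→3→8→6 push 3
max flow = 34; residual-reachable set from 2 gives S-side
cut edges (S→T): {(1,5), (2,0), (2,7), (3,4), (3,8)} total cap 34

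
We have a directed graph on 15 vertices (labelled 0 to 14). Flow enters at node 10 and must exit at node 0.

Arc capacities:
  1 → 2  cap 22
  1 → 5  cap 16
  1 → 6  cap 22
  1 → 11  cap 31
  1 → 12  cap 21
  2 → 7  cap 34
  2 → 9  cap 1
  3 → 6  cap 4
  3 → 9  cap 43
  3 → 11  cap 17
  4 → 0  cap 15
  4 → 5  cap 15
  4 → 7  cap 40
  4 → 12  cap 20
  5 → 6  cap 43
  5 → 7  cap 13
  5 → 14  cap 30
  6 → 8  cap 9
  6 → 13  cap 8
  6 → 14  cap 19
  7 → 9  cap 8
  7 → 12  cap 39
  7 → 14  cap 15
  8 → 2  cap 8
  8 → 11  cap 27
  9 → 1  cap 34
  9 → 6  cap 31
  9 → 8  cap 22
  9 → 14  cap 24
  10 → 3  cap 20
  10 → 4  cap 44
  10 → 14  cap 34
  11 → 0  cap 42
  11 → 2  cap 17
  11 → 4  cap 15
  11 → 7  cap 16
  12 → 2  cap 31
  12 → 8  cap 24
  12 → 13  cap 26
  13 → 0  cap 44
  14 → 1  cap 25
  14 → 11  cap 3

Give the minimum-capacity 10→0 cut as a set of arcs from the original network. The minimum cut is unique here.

Min-cut arcs: {(4,0), (6,13), (11,0), (12,13)} (total capacity 91)

augment #1: 10→4→0 push 15
augment #2: 10→3→11→0 push 17
augment #3: 10→14→11→0 push 3
augment #4: 10→3→6→13→0 push 3
augment #5: 10→4→12→13→0 push 20
augment #6: 10→14→1→11→0 push 22
augment #7: 10→4→5→6→13→0 push 5
augment #8: 10→4→7→12→13→0 push 4
augment #9: 10→14→1→12→13→0 push 2
max flow = 91; residual-reachable set from 10 gives S-side
cut edges (S→T): {(4,0), (6,13), (11,0), (12,13)} total cap 91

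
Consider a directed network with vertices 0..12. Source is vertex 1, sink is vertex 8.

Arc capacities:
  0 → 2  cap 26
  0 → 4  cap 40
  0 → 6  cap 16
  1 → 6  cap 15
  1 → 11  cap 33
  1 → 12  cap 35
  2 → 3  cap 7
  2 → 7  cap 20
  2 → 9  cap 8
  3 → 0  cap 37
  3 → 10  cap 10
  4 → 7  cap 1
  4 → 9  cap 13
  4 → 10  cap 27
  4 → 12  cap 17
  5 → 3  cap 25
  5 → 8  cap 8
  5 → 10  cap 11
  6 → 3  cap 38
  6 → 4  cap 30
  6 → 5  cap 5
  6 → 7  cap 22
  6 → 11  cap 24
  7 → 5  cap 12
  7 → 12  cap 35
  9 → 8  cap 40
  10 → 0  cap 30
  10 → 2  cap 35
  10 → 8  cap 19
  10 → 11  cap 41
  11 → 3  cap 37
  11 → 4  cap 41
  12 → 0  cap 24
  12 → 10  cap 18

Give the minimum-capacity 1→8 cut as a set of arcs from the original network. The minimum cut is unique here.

Min-cut arcs: {(2,9), (4,9), (5,8), (10,8)} (total capacity 48)

augment #1: 1→6→5→8 push 5
augment #2: 1→12→10→8 push 18
augment #3: 1→6→3→10→8 push 1
augment #4: 1→6→4→9→8 push 9
augment #5: 1→11→4→9→8 push 4
augment #6: 1→11→4→7→5→8 push 1
augment #7: 1→12→0→2→9→8 push 8
augment #8: 1→11→3→6→7→5→8 push 1
augment #9: 1→11→4→6→7→5→8 push 1
max flow = 48; residual-reachable set from 1 gives S-side
cut edges (S→T): {(2,9), (4,9), (5,8), (10,8)} total cap 48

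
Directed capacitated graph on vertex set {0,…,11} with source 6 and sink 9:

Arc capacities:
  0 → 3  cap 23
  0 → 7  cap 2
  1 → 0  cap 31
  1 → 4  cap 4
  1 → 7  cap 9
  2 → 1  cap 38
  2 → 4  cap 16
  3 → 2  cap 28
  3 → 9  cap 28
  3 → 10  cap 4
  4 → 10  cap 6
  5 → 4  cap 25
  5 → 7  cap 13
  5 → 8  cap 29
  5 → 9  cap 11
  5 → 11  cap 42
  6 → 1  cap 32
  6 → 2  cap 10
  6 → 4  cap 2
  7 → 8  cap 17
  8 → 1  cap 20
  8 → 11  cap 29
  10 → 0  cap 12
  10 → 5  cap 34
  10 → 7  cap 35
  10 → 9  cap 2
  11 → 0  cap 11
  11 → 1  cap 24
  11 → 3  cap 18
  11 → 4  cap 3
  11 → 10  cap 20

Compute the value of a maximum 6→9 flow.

Maximum flow value: 40

augment #1: 6→4→10→9 bottleneck 2, total now 2
augment #2: 6→1→0→3→9 bottleneck 23, total now 25
augment #3: 6→1→4→10→5→9 bottleneck 4, total now 29
augment #4: 6→1→7→8→11→3→9 bottleneck 5, total now 34
augment #5: 6→2→1→7→8→11→10→5→9 bottleneck 4, total now 38
augment #6: 6→2→1→0→7→8→11→10→5→9 bottleneck 2, total now 40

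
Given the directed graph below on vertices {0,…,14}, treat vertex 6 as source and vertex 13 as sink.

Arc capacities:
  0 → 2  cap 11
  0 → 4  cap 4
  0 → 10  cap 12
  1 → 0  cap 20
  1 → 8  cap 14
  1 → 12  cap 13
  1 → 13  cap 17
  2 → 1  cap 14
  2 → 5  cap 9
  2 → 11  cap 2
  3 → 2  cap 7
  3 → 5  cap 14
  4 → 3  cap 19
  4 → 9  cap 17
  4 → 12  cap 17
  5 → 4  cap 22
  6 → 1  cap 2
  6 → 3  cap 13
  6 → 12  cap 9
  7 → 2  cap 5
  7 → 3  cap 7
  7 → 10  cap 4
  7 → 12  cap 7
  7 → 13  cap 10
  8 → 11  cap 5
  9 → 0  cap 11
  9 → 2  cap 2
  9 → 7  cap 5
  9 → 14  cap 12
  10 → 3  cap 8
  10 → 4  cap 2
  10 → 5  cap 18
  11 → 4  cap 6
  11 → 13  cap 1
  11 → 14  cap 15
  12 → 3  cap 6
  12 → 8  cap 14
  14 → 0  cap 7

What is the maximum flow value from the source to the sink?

augment #1: 6→1→13 bottleneck 2, total now 2
augment #2: 6→3→2→1→13 bottleneck 7, total now 9
augment #3: 6→12→8→11→13 bottleneck 1, total now 10
augment #4: 6→3→5→4→9→7→13 bottleneck 5, total now 15
augment #5: 6→3→5→4→9→2→1→13 bottleneck 1, total now 16
augment #6: 6→12→3→5→4→9→2→1→13 bottleneck 1, total now 17
augment #7: 6→12→8→11→14→0→2→1→13 bottleneck 4, total now 21
augment #8: 6→12→3→5→4→9→0→2→1→13 bottleneck 1, total now 22

Maximum flow value: 22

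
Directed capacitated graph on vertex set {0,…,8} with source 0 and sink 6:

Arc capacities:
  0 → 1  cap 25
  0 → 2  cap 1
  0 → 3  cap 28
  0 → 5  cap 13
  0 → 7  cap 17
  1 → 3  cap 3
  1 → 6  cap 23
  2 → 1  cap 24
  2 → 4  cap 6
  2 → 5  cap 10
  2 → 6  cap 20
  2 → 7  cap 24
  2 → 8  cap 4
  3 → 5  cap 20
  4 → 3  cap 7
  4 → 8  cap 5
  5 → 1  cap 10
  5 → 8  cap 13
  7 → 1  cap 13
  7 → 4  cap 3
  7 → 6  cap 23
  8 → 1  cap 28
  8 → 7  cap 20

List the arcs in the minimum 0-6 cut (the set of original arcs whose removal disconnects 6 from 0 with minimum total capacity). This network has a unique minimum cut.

augment #1: 0→1→6 push 23
augment #2: 0→2→6 push 1
augment #3: 0→7→6 push 17
augment #4: 0→5→8→7→6 push 6
max flow = 47; residual-reachable set from 0 gives S-side
cut edges (S→T): {(0,2), (1,6), (7,6)} total cap 47

Min-cut arcs: {(0,2), (1,6), (7,6)} (total capacity 47)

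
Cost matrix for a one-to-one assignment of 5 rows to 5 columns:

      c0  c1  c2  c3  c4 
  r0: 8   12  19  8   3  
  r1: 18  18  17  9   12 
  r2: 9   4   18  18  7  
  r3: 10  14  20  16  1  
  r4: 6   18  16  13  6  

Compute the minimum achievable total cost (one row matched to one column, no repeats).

Minimum assignment cost: 36

optimal assignment: row0→col3 (cost 8), row1→col2 (cost 17), row2→col1 (cost 4), row3→col4 (cost 1), row4→col0 (cost 6)
total = 8 + 17 + 4 + 1 + 6 = 36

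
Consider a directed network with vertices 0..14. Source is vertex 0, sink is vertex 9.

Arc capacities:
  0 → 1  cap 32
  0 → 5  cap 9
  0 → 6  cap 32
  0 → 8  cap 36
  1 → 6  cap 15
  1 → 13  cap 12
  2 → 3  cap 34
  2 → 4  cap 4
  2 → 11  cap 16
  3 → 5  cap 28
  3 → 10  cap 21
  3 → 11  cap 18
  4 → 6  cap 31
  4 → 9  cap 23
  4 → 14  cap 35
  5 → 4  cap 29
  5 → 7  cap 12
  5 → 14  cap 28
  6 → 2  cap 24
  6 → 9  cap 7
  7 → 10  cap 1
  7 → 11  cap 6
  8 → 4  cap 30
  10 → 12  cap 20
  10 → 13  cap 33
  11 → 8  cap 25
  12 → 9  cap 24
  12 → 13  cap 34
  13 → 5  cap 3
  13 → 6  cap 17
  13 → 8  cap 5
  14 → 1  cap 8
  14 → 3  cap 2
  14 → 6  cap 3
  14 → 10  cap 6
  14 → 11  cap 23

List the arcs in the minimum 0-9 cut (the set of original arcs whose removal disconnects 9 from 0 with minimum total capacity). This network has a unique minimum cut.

augment #1: 0→6→9 push 7
augment #2: 0→5→4→9 push 9
augment #3: 0→8→4→9 push 14
augment #4: 0→6→2→3→10→12→9 push 20
max flow = 50; residual-reachable set from 0 gives S-side
cut edges (S→T): {(4,9), (6,9), (10,12)} total cap 50

Min-cut arcs: {(4,9), (6,9), (10,12)} (total capacity 50)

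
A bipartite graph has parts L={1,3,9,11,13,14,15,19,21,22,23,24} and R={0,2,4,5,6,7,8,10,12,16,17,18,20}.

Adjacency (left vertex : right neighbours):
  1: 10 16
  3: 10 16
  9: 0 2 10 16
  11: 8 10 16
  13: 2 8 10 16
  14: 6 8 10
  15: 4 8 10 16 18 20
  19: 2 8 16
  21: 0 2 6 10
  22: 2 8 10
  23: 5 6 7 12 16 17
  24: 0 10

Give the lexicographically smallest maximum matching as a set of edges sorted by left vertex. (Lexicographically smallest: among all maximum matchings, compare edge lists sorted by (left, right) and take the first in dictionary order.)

Lex-smallest maximum matching: {(1,10), (3,16), (9,0), (11,8), (13,2), (14,6), (15,4), (23,5)}

|M| = 8 (so the lex-smallest maximum matching has 8 edges)
process left vertices in ascending order; for each, take the smallest-labelled available neighbour that still permits 8 edges overall, or leave it unmatched if none does
lex-smallest matching: {1-10, 3-16, 9-0, 11-8, 13-2, 14-6, 15-4, 23-5}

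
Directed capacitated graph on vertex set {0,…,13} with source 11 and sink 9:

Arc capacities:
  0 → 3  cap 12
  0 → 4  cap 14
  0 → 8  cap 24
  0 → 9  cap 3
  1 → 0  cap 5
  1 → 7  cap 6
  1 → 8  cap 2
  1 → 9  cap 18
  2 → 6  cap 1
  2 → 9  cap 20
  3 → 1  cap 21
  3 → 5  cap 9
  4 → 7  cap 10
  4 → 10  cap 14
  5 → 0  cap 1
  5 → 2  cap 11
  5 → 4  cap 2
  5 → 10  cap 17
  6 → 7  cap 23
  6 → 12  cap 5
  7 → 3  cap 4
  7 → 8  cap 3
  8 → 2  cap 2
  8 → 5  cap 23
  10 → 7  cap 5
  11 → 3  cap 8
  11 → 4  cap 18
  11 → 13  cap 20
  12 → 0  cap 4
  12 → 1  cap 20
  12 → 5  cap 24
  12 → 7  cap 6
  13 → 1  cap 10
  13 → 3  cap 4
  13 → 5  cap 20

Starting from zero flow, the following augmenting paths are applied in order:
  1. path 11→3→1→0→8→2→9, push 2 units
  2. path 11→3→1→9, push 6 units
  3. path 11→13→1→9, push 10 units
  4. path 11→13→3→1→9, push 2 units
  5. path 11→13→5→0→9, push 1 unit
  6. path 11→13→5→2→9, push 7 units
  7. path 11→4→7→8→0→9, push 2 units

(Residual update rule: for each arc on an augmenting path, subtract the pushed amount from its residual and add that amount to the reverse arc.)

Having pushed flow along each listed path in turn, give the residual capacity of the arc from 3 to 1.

Residual capacity of (3,1): 11

after path 1 (11→3→1→0→8→2→9, push 2): res(3,1)=19
after path 2 (11→3→1→9, push 6): res(3,1)=13
after path 3 (11→13→1→9, push 10): res(3,1)=13
after path 4 (11→13→3→1→9, push 2): res(3,1)=11
after path 5 (11→13→5→0→9, push 1): res(3,1)=11
after path 6 (11→13→5→2→9, push 7): res(3,1)=11
after path 7 (11→4→7→8→0→9, push 2): res(3,1)=11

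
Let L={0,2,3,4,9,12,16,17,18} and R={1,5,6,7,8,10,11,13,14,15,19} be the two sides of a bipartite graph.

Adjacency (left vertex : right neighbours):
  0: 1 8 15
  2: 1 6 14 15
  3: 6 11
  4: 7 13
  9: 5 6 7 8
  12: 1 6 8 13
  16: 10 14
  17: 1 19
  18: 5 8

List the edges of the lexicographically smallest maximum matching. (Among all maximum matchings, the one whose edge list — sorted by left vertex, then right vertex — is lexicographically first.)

|M| = 9 (so the lex-smallest maximum matching has 9 edges)
process left vertices in ascending order; for each, take the smallest-labelled available neighbour that still permits 9 edges overall, or leave it unmatched if none does
lex-smallest matching: {0-1, 2-6, 3-11, 4-7, 9-5, 12-13, 16-10, 17-19, 18-8}

Lex-smallest maximum matching: {(0,1), (2,6), (3,11), (4,7), (9,5), (12,13), (16,10), (17,19), (18,8)}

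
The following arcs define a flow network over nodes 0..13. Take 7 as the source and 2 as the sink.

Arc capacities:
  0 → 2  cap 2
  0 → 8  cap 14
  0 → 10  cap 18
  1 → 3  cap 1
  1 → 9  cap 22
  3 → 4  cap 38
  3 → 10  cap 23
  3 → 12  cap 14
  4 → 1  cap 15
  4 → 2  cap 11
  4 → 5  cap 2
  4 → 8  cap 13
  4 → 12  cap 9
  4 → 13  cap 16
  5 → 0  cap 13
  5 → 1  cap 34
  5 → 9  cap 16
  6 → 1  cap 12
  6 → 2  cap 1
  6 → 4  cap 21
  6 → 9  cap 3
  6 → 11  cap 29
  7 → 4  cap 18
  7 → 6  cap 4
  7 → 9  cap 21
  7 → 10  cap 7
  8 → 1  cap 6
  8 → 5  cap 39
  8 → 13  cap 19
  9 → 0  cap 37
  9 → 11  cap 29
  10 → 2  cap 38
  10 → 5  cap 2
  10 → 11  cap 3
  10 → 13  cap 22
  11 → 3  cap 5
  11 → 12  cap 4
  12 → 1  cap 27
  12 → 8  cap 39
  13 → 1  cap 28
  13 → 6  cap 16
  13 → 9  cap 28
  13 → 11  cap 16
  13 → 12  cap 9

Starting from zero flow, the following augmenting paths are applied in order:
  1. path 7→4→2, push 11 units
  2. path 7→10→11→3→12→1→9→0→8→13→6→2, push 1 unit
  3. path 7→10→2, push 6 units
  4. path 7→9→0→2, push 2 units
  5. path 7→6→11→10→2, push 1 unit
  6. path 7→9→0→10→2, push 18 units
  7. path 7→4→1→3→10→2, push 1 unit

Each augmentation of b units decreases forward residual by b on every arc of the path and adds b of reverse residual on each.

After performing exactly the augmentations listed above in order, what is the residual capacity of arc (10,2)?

Residual capacity of (10,2): 12

after path 1 (7→4→2, push 11): res(10,2)=38
after path 2 (7→10→11→3→12→1→9→0→8→13→6→2, push 1): res(10,2)=38
after path 3 (7→10→2, push 6): res(10,2)=32
after path 4 (7→9→0→2, push 2): res(10,2)=32
after path 5 (7→6→11→10→2, push 1): res(10,2)=31
after path 6 (7→9→0→10→2, push 18): res(10,2)=13
after path 7 (7→4→1→3→10→2, push 1): res(10,2)=12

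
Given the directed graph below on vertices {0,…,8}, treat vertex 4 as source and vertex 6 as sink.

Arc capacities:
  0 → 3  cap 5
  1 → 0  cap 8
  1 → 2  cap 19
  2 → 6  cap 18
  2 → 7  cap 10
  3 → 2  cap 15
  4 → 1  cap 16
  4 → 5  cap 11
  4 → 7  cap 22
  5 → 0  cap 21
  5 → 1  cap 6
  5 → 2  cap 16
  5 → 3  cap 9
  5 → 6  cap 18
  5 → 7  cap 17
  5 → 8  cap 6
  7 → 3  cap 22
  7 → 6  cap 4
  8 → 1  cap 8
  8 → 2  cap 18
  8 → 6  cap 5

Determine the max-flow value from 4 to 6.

augment #1: 4→5→6 bottleneck 11, total now 11
augment #2: 4→7→6 bottleneck 4, total now 15
augment #3: 4→1→2→6 bottleneck 16, total now 31
augment #4: 4→7→3→2→6 bottleneck 2, total now 33

Maximum flow value: 33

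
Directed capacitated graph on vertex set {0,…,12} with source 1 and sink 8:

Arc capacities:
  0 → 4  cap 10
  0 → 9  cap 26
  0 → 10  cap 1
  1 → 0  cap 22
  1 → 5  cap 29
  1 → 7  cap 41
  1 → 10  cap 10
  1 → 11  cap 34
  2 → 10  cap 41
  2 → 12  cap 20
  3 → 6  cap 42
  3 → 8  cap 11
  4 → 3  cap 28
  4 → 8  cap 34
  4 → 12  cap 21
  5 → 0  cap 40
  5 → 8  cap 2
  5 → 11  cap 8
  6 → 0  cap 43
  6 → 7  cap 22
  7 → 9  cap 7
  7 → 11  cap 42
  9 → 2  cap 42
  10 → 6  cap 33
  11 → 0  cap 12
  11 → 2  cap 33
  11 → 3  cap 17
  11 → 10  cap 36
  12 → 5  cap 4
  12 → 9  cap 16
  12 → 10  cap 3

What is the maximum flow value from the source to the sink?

Maximum flow value: 23

augment #1: 1→5→8 bottleneck 2, total now 2
augment #2: 1→0→4→8 bottleneck 10, total now 12
augment #3: 1→11→3→8 bottleneck 11, total now 23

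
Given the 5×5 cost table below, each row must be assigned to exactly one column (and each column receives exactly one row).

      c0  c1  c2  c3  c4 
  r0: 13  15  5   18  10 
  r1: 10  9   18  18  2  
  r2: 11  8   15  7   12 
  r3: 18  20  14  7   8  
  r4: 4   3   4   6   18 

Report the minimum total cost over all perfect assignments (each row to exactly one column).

Minimum assignment cost: 26

optimal assignment: row0→col2 (cost 5), row1→col4 (cost 2), row2→col1 (cost 8), row3→col3 (cost 7), row4→col0 (cost 4)
total = 5 + 2 + 8 + 7 + 4 = 26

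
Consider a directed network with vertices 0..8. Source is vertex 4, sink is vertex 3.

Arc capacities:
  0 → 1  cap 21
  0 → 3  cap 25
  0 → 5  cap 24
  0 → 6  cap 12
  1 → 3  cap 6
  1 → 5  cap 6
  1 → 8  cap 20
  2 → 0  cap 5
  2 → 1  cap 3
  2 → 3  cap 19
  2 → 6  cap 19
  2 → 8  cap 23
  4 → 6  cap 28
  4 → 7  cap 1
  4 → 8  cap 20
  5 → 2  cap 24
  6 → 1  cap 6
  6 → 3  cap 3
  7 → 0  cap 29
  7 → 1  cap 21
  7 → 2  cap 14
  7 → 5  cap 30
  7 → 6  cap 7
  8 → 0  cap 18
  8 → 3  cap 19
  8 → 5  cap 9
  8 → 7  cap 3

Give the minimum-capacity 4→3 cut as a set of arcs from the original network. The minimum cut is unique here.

Min-cut arcs: {(4,7), (4,8), (6,1), (6,3)} (total capacity 30)

augment #1: 4→6→3 push 3
augment #2: 4→8→3 push 19
augment #3: 4→6→1→3 push 6
augment #4: 4→7→0→3 push 1
augment #5: 4→8→0→3 push 1
max flow = 30; residual-reachable set from 4 gives S-side
cut edges (S→T): {(4,7), (4,8), (6,1), (6,3)} total cap 30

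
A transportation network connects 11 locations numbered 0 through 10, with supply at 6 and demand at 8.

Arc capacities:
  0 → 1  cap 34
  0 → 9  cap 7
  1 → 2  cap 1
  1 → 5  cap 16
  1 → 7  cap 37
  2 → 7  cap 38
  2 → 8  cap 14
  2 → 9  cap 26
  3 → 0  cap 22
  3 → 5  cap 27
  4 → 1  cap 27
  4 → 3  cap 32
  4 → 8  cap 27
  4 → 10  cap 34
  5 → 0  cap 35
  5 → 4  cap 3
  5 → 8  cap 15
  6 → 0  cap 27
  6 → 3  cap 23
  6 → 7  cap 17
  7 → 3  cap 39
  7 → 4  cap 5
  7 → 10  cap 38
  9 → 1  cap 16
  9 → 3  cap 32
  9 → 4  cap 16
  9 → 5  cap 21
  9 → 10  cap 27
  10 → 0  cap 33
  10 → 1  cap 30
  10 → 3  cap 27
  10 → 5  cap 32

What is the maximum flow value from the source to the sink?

Maximum flow value: 31

augment #1: 6→3→5→8 bottleneck 15, total now 15
augment #2: 6→7→4→8 bottleneck 5, total now 20
augment #3: 6→0→1→2→8 bottleneck 1, total now 21
augment #4: 6→0→9→4→8 bottleneck 7, total now 28
augment #5: 6→3→5→4→8 bottleneck 3, total now 31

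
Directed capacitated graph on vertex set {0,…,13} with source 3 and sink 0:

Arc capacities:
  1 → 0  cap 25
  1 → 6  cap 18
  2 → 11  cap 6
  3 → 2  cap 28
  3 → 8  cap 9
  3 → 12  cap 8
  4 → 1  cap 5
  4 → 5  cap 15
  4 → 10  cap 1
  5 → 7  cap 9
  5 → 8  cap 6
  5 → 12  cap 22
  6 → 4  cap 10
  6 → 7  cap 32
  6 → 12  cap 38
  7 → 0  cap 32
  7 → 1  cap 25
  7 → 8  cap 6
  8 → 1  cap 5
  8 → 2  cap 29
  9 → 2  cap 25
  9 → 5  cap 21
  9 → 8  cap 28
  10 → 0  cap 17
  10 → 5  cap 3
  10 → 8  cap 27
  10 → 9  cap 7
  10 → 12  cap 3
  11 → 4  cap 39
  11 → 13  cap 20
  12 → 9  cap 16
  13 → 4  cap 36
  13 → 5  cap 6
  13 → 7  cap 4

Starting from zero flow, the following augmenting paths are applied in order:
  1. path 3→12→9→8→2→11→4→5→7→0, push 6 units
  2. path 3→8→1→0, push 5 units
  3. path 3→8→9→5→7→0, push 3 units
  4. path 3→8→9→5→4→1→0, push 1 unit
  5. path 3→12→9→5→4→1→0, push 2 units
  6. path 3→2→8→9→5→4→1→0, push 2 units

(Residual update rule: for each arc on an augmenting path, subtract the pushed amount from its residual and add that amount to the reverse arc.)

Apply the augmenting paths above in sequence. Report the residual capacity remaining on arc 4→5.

Residual capacity of (4,5): 14

after path 1 (3→12→9→8→2→11→4→5→7→0, push 6): res(4,5)=9
after path 2 (3→8→1→0, push 5): res(4,5)=9
after path 3 (3→8→9→5→7→0, push 3): res(4,5)=9
after path 4 (3→8→9→5→4→1→0, push 1): res(4,5)=10
after path 5 (3→12→9→5→4→1→0, push 2): res(4,5)=12
after path 6 (3→2→8→9→5→4→1→0, push 2): res(4,5)=14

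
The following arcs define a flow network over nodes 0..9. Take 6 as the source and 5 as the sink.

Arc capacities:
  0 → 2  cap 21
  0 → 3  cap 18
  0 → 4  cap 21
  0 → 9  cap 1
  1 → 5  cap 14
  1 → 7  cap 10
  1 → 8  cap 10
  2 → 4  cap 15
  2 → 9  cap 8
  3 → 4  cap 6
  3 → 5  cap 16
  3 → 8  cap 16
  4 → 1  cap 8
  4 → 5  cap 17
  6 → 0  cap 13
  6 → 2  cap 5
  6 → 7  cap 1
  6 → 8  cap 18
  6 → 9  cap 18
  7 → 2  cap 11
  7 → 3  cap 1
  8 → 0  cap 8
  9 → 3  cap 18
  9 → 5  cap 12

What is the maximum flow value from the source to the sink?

Maximum flow value: 45

augment #1: 6→9→5 bottleneck 12, total now 12
augment #2: 6→0→3→5 bottleneck 13, total now 25
augment #3: 6→2→4→5 bottleneck 5, total now 30
augment #4: 6→7→3→5 bottleneck 1, total now 31
augment #5: 6→9→3→5 bottleneck 2, total now 33
augment #6: 6→8→0→4→5 bottleneck 8, total now 41
augment #7: 6→9→3→4→5 bottleneck 4, total now 45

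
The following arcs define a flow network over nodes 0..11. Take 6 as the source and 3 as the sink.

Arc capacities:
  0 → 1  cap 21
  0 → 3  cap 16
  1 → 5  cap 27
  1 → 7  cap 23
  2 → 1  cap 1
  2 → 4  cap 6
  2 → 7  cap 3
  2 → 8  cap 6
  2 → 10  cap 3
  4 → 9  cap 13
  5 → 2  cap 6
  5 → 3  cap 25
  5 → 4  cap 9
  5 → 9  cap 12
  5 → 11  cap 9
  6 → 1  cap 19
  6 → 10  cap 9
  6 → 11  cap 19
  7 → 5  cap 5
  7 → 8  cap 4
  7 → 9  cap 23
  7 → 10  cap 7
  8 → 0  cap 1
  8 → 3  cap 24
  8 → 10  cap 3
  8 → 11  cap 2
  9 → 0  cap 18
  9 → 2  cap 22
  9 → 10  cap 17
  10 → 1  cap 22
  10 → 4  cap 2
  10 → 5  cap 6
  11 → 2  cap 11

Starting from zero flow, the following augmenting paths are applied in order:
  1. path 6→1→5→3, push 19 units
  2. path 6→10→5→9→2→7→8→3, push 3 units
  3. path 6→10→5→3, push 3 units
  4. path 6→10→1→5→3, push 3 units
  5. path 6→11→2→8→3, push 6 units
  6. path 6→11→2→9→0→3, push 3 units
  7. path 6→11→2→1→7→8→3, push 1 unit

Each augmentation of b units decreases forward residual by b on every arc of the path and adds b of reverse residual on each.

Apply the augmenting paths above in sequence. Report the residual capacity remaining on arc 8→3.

Residual capacity of (8,3): 14

after path 1 (6→1→5→3, push 19): res(8,3)=24
after path 2 (6→10→5→9→2→7→8→3, push 3): res(8,3)=21
after path 3 (6→10→5→3, push 3): res(8,3)=21
after path 4 (6→10→1→5→3, push 3): res(8,3)=21
after path 5 (6→11→2→8→3, push 6): res(8,3)=15
after path 6 (6→11→2→9→0→3, push 3): res(8,3)=15
after path 7 (6→11→2→1→7→8→3, push 1): res(8,3)=14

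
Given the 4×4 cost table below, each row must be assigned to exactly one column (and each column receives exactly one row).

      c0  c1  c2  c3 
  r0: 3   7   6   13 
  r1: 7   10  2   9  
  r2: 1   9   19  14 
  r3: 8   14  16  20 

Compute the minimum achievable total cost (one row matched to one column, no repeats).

Minimum assignment cost: 30

one of 3 optimal assignments: row0→col1 (cost 7), row1→col2 (cost 2), row2→col0 (cost 1), row3→col3 (cost 20)
total = 7 + 2 + 1 + 20 = 30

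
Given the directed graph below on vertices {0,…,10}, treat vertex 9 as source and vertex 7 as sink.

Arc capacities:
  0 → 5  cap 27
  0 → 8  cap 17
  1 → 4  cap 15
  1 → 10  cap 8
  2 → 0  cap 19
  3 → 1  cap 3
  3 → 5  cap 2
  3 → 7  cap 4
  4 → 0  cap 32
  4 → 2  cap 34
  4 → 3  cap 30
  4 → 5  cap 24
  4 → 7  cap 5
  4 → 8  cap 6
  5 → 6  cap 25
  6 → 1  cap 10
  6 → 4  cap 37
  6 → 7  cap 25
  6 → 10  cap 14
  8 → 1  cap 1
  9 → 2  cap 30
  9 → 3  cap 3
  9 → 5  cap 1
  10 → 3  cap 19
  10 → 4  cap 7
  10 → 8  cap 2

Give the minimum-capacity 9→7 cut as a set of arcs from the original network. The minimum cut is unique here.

Min-cut arcs: {(2,0), (9,3), (9,5)} (total capacity 23)

augment #1: 9→3→7 push 3
augment #2: 9→5→6→7 push 1
augment #3: 9→2→0→5→6→7 push 19
max flow = 23; residual-reachable set from 9 gives S-side
cut edges (S→T): {(2,0), (9,3), (9,5)} total cap 23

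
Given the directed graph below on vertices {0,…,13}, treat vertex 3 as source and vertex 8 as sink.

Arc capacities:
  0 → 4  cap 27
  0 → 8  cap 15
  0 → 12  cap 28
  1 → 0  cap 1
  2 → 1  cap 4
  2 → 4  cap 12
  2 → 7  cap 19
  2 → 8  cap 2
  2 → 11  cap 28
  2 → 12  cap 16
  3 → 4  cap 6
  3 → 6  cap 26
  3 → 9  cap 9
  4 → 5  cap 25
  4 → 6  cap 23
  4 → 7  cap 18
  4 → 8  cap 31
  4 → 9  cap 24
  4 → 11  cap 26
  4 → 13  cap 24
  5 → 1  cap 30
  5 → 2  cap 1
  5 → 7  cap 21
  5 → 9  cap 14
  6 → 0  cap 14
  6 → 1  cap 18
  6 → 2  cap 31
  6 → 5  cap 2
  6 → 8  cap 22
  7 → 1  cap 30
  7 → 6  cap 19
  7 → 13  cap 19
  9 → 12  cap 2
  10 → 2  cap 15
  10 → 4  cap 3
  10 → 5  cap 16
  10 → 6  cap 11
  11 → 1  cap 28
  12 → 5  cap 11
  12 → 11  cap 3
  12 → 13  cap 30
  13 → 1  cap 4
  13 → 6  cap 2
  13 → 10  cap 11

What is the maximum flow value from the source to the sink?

augment #1: 3→4→8 bottleneck 6, total now 6
augment #2: 3→6→8 bottleneck 22, total now 28
augment #3: 3→6→0→8 bottleneck 4, total now 32
augment #4: 3→9→12→5→2→8 bottleneck 1, total now 33
augment #5: 3→9→12→5→1→0→8 bottleneck 1, total now 34

Maximum flow value: 34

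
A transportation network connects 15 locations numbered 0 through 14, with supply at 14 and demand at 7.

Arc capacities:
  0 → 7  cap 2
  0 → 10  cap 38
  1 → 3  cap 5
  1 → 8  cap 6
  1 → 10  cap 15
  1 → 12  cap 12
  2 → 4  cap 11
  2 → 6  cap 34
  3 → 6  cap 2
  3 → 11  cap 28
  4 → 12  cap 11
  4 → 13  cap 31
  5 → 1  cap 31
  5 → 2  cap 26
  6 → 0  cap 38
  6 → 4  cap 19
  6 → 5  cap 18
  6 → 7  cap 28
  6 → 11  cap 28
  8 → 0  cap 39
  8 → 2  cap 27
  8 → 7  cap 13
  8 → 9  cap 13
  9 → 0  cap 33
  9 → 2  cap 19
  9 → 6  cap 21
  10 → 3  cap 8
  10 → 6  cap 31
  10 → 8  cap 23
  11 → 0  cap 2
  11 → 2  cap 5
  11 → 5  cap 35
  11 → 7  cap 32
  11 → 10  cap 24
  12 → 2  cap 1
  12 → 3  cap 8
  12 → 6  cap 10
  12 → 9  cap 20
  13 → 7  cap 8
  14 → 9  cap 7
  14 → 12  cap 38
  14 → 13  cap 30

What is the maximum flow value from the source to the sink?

Maximum flow value: 53

augment #1: 14→13→7 bottleneck 8, total now 8
augment #2: 14→9→0→7 bottleneck 2, total now 10
augment #3: 14→9→6→7 bottleneck 5, total now 15
augment #4: 14→12→6→7 bottleneck 10, total now 25
augment #5: 14→12→2→6→7 bottleneck 1, total now 26
augment #6: 14→12→3→6→7 bottleneck 2, total now 28
augment #7: 14→12→3→11→7 bottleneck 6, total now 34
augment #8: 14→12→9→6→7 bottleneck 10, total now 44
augment #9: 14→12→9→6→11→7 bottleneck 6, total now 50
augment #10: 14→12→9→0→10→8→7 bottleneck 3, total now 53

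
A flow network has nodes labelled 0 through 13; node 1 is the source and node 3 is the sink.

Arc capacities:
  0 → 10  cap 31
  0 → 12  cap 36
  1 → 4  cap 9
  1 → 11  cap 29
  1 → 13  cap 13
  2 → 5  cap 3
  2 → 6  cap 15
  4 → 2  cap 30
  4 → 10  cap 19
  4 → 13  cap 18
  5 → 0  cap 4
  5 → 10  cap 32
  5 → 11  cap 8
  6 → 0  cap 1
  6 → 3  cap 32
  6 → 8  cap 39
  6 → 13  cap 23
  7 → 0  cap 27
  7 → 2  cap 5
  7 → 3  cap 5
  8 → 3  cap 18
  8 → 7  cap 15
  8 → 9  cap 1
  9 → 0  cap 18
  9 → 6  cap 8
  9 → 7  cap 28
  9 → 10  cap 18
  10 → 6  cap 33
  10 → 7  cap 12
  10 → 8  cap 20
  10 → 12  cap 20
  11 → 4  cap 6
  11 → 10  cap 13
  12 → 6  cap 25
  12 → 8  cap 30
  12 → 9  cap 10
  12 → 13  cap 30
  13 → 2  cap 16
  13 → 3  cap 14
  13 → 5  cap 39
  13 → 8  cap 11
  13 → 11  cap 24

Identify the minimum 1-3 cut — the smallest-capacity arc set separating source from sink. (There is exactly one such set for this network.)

Min-cut arcs: {(1,4), (1,13), (11,4), (11,10)} (total capacity 41)

augment #1: 1→13→3 push 13
augment #2: 1→4→13→3 push 1
augment #3: 1→4→2→6→3 push 8
augment #4: 1→11→10→6→3 push 13
augment #5: 1→11→4→2→6→3 push 6
max flow = 41; residual-reachable set from 1 gives S-side
cut edges (S→T): {(1,4), (1,13), (11,4), (11,10)} total cap 41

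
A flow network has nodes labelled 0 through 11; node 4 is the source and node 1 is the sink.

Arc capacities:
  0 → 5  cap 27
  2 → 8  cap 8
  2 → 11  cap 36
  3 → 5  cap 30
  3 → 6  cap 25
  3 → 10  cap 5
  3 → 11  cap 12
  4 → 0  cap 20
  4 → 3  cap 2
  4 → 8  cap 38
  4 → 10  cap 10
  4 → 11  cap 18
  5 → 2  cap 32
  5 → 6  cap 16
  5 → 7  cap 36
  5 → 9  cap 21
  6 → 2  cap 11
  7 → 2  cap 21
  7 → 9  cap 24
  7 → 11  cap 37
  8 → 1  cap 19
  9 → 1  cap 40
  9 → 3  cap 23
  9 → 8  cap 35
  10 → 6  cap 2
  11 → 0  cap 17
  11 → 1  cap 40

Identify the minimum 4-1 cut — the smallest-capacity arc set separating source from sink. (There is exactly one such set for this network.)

augment #1: 4→8→1 push 19
augment #2: 4→11→1 push 18
augment #3: 4→3→11→1 push 2
augment #4: 4→0→5→9→1 push 20
augment #5: 4→10→6→2→11→1 push 2
max flow = 61; residual-reachable set from 4 gives S-side
cut edges (S→T): {(4,0), (4,3), (4,11), (8,1), (10,6)} total cap 61

Min-cut arcs: {(4,0), (4,3), (4,11), (8,1), (10,6)} (total capacity 61)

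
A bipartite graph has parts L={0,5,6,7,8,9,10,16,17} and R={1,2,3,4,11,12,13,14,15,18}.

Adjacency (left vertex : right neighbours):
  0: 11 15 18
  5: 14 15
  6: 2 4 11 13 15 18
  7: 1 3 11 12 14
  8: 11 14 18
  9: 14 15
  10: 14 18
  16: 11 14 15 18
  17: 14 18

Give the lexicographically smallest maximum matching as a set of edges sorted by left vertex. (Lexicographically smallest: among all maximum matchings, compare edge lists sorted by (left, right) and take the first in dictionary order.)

Lex-smallest maximum matching: {(0,11), (5,14), (6,2), (7,1), (8,18), (9,15)}

|M| = 6 (so the lex-smallest maximum matching has 6 edges)
process left vertices in ascending order; for each, take the smallest-labelled available neighbour that still permits 6 edges overall, or leave it unmatched if none does
lex-smallest matching: {0-11, 5-14, 6-2, 7-1, 8-18, 9-15}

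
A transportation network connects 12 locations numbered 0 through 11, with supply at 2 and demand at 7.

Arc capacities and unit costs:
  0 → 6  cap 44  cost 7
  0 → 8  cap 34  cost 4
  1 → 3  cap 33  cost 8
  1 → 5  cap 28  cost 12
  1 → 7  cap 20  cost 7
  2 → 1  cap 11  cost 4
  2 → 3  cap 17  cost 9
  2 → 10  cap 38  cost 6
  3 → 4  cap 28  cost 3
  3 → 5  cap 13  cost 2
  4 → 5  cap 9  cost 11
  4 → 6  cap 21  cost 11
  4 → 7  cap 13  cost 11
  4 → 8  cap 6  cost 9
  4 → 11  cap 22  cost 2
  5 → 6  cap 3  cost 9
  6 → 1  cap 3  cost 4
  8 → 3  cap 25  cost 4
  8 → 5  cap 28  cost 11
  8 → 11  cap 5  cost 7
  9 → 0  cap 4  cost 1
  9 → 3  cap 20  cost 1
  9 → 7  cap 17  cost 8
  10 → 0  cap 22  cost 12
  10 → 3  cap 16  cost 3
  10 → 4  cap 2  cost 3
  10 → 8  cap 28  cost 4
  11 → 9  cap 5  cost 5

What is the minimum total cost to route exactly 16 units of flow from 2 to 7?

shortest-cost path #1: 2→1→7 push 11 @ unit cost 11 (adds 121)
shortest-cost path #2: 2→10→4→7 push 2 @ unit cost 20 (adds 40)
shortest-cost path #3: 2→3→4→7 push 3 @ unit cost 23 (adds 69)
total cost = 230

Minimum cost for 16 units: 230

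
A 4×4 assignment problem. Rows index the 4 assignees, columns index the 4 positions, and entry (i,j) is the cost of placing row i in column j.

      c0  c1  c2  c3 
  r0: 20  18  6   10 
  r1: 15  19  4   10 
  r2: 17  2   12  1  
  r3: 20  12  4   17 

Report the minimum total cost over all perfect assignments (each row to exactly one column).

Minimum assignment cost: 31

optimal assignment: row0→col3 (cost 10), row1→col0 (cost 15), row2→col1 (cost 2), row3→col2 (cost 4)
total = 10 + 15 + 2 + 4 = 31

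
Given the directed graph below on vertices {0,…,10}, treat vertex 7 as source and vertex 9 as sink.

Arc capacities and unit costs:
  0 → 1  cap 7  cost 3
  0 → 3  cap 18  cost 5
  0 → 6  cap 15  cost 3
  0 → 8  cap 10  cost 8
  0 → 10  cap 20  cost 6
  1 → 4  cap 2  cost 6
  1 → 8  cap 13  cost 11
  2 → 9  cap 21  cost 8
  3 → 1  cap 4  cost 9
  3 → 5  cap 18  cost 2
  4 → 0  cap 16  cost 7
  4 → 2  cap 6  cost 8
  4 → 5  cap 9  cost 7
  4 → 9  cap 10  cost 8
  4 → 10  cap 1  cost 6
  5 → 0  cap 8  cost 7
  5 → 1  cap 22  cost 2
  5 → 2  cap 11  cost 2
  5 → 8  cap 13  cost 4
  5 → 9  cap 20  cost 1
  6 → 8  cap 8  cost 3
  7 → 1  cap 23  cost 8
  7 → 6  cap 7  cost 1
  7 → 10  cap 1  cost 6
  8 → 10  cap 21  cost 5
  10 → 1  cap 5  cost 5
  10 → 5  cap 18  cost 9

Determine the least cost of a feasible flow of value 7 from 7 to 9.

shortest-cost path #1: 7→10→5→9 push 1 @ unit cost 16 (adds 16)
shortest-cost path #2: 7→6→8→10→5→9 push 6 @ unit cost 19 (adds 114)
total cost = 130

Minimum cost for 7 units: 130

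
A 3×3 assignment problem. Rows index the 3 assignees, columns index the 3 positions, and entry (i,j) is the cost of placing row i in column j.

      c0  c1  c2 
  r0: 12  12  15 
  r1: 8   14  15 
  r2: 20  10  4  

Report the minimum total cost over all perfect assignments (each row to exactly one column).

optimal assignment: row0→col1 (cost 12), row1→col0 (cost 8), row2→col2 (cost 4)
total = 12 + 8 + 4 = 24

Minimum assignment cost: 24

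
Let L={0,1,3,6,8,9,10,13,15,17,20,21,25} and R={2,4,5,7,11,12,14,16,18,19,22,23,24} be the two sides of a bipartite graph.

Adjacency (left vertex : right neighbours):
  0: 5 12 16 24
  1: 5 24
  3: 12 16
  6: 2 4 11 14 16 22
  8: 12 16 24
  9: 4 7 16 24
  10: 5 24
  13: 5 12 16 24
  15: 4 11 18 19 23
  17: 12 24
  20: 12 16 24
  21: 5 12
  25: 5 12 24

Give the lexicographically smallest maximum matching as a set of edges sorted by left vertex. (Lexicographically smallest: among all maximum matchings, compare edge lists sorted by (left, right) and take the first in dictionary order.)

Lex-smallest maximum matching: {(0,5), (1,24), (3,12), (6,2), (8,16), (9,4), (15,11)}

|M| = 7 (so the lex-smallest maximum matching has 7 edges)
process left vertices in ascending order; for each, take the smallest-labelled available neighbour that still permits 7 edges overall, or leave it unmatched if none does
lex-smallest matching: {0-5, 1-24, 3-12, 6-2, 8-16, 9-4, 15-11}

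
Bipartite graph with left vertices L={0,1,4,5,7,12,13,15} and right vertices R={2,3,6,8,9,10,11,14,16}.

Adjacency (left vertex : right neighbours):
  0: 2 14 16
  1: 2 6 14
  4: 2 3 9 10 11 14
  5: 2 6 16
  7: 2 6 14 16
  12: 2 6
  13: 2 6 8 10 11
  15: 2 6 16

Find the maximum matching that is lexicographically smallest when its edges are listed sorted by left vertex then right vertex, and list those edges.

|M| = 6 (so the lex-smallest maximum matching has 6 edges)
process left vertices in ascending order; for each, take the smallest-labelled available neighbour that still permits 6 edges overall, or leave it unmatched if none does
lex-smallest matching: {0-2, 1-6, 4-3, 5-16, 7-14, 13-8}

Lex-smallest maximum matching: {(0,2), (1,6), (4,3), (5,16), (7,14), (13,8)}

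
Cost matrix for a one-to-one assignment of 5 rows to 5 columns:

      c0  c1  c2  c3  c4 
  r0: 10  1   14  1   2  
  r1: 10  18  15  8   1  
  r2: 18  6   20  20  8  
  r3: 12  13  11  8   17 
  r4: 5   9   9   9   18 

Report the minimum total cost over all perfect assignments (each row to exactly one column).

Minimum assignment cost: 24

optimal assignment: row0→col3 (cost 1), row1→col4 (cost 1), row2→col1 (cost 6), row3→col2 (cost 11), row4→col0 (cost 5)
total = 1 + 1 + 6 + 11 + 5 = 24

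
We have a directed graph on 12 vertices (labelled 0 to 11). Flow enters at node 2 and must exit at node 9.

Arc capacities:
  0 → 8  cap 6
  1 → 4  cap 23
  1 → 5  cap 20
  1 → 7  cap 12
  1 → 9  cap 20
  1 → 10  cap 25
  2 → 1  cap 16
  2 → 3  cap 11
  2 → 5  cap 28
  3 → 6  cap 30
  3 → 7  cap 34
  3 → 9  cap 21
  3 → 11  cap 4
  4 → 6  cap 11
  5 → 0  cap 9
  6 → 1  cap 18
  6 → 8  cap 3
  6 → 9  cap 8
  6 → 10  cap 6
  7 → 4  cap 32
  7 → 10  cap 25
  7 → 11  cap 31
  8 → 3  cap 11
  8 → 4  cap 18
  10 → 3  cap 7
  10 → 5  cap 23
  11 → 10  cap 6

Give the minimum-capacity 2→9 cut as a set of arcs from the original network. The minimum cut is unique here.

Min-cut arcs: {(0,8), (2,1), (2,3)} (total capacity 33)

augment #1: 2→1→9 push 16
augment #2: 2→3→9 push 11
augment #3: 2→5→0→8→3→9 push 6
max flow = 33; residual-reachable set from 2 gives S-side
cut edges (S→T): {(0,8), (2,1), (2,3)} total cap 33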